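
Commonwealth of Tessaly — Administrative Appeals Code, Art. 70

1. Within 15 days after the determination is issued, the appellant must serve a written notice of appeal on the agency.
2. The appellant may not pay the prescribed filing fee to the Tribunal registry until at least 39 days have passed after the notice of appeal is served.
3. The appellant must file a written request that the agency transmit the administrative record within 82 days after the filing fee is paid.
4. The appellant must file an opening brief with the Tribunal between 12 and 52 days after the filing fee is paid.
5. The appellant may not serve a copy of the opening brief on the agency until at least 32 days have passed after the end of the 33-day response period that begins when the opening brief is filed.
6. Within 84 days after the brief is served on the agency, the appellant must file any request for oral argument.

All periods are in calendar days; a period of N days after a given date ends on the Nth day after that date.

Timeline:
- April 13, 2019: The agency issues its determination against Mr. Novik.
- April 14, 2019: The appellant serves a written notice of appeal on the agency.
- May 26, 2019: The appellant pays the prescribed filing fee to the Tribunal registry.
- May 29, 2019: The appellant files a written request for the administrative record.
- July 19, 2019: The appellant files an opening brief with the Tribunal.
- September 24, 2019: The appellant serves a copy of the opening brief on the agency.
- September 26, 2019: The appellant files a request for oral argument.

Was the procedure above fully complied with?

No

Step 1: 15 days after April 13, 2019 (when the determination is issued) is April 28, 2019; completed April 14, 2019, before the deadline.
Step 2: the earliest permitted date is 39 days after April 14, 2019 (when the notice of appeal is served), i.e. May 23, 2019; done May 26, 2019 — permitted.
Step 3: 82 days after May 26, 2019 (when the filing fee is paid) is August 16, 2019; completed May 29, 2019, before the deadline.
Step 4: the window is 12–52 days after May 26, 2019 (when the filing fee is paid), so June 7, 2019 through July 17, 2019; July 19, 2019 is 2 days past the end of the window.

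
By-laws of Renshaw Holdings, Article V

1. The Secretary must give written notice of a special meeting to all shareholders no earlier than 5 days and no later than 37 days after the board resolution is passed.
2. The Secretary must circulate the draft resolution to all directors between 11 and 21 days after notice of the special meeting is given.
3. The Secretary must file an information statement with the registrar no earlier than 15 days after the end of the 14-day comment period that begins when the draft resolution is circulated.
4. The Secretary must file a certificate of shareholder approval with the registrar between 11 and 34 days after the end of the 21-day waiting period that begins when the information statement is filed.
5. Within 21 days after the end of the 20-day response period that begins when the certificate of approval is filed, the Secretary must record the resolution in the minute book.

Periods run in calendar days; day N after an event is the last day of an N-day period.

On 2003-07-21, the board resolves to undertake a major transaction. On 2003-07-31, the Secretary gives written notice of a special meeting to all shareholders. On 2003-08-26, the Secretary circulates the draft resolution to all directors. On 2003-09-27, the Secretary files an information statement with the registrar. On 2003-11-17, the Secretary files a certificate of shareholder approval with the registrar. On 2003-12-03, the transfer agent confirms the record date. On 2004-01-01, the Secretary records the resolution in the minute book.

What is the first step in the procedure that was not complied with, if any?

Step 2

(1) the permitted window runs from 2003-07-21 + 5 = 2003-07-26 to 2003-07-21 + 37 = 2003-08-27; 2003-07-31 falls inside that range.
(2) the permitted window runs from 2003-07-31 + 11 = 2003-08-11 to 2003-07-31 + 21 = 2003-08-21; 2003-08-26 is 5 days past the end of the window.
That is the first point of non-compliance.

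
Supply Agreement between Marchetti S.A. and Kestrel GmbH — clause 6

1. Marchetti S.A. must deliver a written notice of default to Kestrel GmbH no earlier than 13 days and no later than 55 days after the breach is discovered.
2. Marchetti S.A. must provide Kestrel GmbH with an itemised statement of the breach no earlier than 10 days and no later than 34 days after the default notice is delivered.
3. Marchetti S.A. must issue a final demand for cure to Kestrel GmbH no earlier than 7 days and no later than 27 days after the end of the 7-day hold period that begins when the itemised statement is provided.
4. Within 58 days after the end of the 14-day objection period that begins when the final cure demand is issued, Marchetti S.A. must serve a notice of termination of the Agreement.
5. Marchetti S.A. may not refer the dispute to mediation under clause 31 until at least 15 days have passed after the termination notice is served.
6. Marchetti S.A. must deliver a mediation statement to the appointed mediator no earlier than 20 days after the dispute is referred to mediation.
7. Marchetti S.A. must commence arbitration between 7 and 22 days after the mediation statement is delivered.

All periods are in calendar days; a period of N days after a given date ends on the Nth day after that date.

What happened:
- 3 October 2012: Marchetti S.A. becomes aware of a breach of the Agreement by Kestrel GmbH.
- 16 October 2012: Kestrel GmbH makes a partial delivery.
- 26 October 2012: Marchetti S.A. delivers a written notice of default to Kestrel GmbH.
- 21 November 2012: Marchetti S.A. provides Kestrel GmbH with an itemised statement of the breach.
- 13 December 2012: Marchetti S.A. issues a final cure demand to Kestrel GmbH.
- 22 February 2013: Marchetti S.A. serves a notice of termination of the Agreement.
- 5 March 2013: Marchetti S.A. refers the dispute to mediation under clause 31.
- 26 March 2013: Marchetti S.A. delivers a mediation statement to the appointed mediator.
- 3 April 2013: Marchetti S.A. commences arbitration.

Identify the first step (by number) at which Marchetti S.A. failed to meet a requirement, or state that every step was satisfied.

Step 1 — 13 and 55 days from 3 October 2012 (when the breach is discovered) are 16 October 2012 and 27 November 2012 respectively; done 26 October 2012, which is between those dates.
Step 2 — 10 and 34 days from 26 October 2012 (when the default notice is delivered) are 5 November 2012 and 29 November 2012 respectively; done 21 November 2012, which is between those dates.
Step 3 — 7 and 27 days from 28 November 2012 (end of the 7-day hold period, which began when the itemised statement is provided on 21 November 2012) are 5 December 2012 and 25 December 2012 respectively; done 13 December 2012, which is between those dates.
Step 4 — counting 58 days from 27 December 2012 (end of the 14-day objection period, which began when the final cure demand is issued on 13 December 2012) gives a deadline of 23 February 2013; 22 February 2013 is within that limit.
Step 5 — must wait 15 days from 22 February 2013 (when the termination notice is served), so not before 9 March 2013; acted on 5 March 2013, 4 days prematurely.

Step 5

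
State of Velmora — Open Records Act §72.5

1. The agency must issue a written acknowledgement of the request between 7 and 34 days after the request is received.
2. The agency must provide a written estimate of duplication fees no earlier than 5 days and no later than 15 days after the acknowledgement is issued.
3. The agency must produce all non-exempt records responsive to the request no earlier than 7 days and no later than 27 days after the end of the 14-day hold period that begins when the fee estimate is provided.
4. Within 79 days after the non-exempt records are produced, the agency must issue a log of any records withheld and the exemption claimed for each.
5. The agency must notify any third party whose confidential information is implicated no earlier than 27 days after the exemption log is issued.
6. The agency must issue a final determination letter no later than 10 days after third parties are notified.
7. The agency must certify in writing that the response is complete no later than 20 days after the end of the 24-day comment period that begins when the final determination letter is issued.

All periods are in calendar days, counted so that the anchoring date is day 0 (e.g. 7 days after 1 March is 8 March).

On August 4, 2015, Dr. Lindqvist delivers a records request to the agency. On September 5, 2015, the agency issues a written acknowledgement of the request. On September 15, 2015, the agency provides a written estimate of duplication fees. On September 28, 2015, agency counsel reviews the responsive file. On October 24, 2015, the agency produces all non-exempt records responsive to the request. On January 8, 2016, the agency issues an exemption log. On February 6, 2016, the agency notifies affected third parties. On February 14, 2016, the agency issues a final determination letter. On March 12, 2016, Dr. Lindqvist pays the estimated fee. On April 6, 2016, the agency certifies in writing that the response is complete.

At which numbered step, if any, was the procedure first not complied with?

(1) the permitted window runs from August 4, 2015 + 7 = August 11, 2015 to August 4, 2015 + 34 = September 7, 2015; done September 5, 2015, which is between those dates.
(2) the permitted window runs from September 5, 2015 + 5 = September 10, 2015 to September 5, 2015 + 15 = September 20, 2015; done September 15, 2015 — within the window.
(3) the permitted window runs from September 29, 2015 + 7 = October 6, 2015 to September 29, 2015 + 27 = October 26, 2015; done October 24, 2015, which is between those dates.
(4) due by October 24, 2015 + 79 days = January 11, 2016; January 8, 2016 is within that limit.
(5) permitted from January 8, 2016 + 27 days = February 4, 2016 onward; February 6, 2016 is on or after that date.
(6) due by February 6, 2016 + 10 days = February 16, 2016; completed February 14, 2016, before the deadline.
(7) due by March 9, 2016 + 20 days = March 29, 2016; April 6, 2016 misses that deadline by 8 days.
That is the first point of non-compliance.

Step 7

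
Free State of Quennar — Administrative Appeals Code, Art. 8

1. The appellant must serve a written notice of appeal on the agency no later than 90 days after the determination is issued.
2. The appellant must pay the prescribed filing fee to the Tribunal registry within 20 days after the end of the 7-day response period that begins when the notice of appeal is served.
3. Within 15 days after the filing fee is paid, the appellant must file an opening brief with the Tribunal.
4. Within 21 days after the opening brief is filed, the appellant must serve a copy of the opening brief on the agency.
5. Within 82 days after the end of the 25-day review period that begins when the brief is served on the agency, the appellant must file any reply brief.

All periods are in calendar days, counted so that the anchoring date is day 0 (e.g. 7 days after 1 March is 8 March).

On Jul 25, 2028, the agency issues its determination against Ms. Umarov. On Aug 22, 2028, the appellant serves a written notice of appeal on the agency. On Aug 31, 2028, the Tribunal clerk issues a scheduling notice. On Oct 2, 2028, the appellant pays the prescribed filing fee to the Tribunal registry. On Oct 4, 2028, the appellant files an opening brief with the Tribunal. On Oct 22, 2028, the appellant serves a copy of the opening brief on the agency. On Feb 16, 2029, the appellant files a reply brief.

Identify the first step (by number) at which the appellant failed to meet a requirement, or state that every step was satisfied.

Step 2

(1) due by Jul 25, 2028 + 90 days = Oct 23, 2028; completed Aug 22, 2028, before the deadline.
(2) due by Aug 29, 2028 + 20 days = Sep 18, 2028; Oct 2, 2028 misses that deadline by 14 days.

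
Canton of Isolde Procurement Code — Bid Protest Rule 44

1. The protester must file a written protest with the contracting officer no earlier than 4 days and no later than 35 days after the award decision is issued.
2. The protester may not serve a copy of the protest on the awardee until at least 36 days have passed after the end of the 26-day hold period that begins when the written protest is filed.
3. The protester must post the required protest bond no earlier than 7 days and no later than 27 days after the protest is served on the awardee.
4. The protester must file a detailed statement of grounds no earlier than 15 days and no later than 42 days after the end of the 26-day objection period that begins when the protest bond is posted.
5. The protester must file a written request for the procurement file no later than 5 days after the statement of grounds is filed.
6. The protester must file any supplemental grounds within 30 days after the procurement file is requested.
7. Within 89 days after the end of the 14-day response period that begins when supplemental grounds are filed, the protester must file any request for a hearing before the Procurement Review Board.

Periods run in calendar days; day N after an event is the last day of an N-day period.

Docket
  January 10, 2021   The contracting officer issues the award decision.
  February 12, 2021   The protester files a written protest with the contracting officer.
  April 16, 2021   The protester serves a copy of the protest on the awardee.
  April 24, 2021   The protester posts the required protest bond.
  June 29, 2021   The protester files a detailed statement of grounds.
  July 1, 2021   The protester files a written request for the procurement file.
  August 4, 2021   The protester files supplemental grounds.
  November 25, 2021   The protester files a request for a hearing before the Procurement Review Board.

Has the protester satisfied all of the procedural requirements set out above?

No

(1) the permitted window runs from January 10, 2021 + 4 = January 14, 2021 to January 10, 2021 + 35 = February 14, 2021; February 12, 2021 falls inside that range.
(2) permitted from March 10, 2021 + 36 days = April 15, 2021 onward; done April 16, 2021 — permitted.
(3) the permitted window runs from April 16, 2021 + 7 = April 23, 2021 to April 16, 2021 + 27 = May 13, 2021; done April 24, 2021 — within the window.
(4) the permitted window runs from May 20, 2021 + 15 = June 4, 2021 to May 20, 2021 + 42 = July 1, 2021; done June 29, 2021, which is between those dates.
(5) due by June 29, 2021 + 5 days = July 4, 2021; July 1, 2021 is within that limit.
(6) due by July 1, 2021 + 30 days = July 31, 2021; done August 4, 2021 — 4 days late.
No need to go further; step 6 was not satisfied.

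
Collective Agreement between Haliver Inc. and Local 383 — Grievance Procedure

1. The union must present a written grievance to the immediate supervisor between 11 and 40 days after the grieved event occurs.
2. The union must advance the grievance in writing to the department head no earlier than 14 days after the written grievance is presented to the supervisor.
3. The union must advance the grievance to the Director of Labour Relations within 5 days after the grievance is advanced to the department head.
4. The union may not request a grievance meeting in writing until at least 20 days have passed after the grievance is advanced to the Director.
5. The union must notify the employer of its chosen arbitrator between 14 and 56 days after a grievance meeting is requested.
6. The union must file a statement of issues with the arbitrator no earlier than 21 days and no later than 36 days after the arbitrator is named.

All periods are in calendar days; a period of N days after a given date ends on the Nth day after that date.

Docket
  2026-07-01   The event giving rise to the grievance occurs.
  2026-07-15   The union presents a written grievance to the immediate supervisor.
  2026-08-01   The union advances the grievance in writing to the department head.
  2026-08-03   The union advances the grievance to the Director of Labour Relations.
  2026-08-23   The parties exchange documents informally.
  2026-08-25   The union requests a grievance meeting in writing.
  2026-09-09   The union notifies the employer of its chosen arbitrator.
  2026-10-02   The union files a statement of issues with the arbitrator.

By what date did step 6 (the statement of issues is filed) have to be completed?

2026-10-15

Step 6 runs from 2026-09-09, when the arbitrator is named. The window is 21–36 days after 2026-09-09; it closes on 2026-10-15.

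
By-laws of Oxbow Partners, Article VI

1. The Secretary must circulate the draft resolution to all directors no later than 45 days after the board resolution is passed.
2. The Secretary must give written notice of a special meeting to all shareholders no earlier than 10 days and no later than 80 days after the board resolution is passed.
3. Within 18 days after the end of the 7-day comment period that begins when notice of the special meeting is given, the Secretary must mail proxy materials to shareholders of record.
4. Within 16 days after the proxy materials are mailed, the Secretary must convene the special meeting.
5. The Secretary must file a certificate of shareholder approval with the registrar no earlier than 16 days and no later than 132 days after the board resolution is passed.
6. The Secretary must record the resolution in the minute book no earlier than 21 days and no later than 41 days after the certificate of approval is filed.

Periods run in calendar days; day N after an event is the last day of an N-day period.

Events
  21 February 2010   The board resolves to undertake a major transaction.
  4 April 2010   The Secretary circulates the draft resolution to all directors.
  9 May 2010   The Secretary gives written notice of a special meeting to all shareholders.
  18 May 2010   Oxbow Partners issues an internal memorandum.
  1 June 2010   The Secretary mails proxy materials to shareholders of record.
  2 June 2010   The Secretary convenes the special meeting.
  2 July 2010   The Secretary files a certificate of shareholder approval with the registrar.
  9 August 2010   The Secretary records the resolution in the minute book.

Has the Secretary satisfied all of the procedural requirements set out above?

Step 1 — counting 45 days from 21 February 2010 (when the board resolution is passed) gives a deadline of 7 April 2010; 4 April 2010 is within that limit.
Step 2 — 10 and 80 days from 21 February 2010 (when the board resolution is passed) are 3 March 2010 and 12 May 2010 respectively; 9 May 2010 falls inside that range.
Step 3 — counting 18 days from 16 May 2010 (end of the 7-day comment period, which began when notice of the special meeting is given on 9 May 2010) gives a deadline of 3 June 2010; completed 1 June 2010, before the deadline.
Step 4 — counting 16 days from 1 June 2010 (when the proxy materials are mailed) gives a deadline of 17 June 2010; done 2 June 2010 — timely.
Step 5 — 16 and 132 days from 21 February 2010 (when the board resolution is passed) are 9 March 2010 and 3 July 2010 respectively; done 2 July 2010 — within the window.
Step 6 — 21 and 41 days from 2 July 2010 (when the certificate of approval is filed) are 23 July 2010 and 12 August 2010 respectively; done 9 August 2010 — within the window.

Yes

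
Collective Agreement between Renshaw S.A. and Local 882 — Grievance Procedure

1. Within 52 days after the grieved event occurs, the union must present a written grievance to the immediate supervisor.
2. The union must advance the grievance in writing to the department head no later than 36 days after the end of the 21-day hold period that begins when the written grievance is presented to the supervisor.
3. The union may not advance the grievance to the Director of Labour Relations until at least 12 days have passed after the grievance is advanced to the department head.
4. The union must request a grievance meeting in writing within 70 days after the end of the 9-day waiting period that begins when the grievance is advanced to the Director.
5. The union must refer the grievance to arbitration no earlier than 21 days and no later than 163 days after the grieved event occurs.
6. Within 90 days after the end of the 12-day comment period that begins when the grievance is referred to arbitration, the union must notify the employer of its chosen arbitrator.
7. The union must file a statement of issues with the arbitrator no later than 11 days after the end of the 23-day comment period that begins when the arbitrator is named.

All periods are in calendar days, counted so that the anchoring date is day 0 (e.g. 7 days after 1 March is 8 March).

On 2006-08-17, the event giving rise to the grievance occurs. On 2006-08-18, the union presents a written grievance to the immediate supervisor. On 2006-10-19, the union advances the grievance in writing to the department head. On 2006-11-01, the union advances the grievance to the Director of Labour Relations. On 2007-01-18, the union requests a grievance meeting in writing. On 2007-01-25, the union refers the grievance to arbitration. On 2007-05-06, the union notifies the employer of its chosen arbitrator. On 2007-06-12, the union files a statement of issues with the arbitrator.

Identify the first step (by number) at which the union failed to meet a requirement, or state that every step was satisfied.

(1) due by 2006-08-17 + 52 days = 2006-10-08; done 2006-08-18 — timely.
(2) due by 2006-09-08 + 36 days = 2006-10-14; not done until 2006-10-19, 5 days after the deadline.
The analysis stops there.

Step 2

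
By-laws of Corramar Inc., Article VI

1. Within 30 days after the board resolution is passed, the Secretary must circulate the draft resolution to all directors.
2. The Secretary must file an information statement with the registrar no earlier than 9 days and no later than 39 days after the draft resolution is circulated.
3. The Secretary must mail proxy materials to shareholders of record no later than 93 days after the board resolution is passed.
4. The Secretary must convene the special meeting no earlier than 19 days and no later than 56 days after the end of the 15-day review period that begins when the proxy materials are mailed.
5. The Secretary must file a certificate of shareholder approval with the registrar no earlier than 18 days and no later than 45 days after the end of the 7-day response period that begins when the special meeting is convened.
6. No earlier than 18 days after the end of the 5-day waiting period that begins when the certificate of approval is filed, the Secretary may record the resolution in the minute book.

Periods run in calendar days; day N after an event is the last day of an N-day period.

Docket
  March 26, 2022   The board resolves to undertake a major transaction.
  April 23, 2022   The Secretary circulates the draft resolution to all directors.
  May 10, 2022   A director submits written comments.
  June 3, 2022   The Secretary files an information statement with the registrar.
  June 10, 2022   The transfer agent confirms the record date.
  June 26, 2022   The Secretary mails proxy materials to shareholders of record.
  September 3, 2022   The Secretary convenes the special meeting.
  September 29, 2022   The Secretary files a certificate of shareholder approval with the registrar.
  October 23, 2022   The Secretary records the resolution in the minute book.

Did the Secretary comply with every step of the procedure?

Step 1: 30 days after March 26, 2022 (when the board resolution is passed) is April 25, 2022; completed April 23, 2022, before the deadline.
Step 2: the window is 9–39 days after April 23, 2022 (when the draft resolution is circulated), so May 2, 2022 through June 1, 2022; done June 3, 2022 — 2 days after the window closed.

No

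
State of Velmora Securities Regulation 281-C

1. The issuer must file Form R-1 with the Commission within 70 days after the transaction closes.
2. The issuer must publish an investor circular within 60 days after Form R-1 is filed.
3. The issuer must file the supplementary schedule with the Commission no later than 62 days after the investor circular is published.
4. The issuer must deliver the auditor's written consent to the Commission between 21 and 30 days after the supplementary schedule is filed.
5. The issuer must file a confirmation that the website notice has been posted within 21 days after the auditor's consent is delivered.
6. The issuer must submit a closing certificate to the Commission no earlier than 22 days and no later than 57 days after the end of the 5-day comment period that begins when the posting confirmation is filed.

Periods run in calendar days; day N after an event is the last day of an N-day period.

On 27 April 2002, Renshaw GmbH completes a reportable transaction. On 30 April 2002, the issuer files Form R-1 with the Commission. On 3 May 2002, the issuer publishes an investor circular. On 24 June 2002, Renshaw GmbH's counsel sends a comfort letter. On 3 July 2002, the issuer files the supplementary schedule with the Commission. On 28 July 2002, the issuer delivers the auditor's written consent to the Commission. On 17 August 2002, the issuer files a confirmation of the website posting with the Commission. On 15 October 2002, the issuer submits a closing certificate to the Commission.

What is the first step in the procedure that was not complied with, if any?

Step 1 — counting 70 days from 27 April 2002 (when the transaction closes) gives a deadline of 6 July 2002; completed 30 April 2002, before the deadline.
Step 2 — counting 60 days from 30 April 2002 (when Form R-1 is filed) gives a deadline of 29 June 2002; done 3 May 2002 — timely.
Step 3 — counting 62 days from 3 May 2002 (when the investor circular is published) gives a deadline of 4 July 2002; done 3 July 2002 — timely.
Step 4 — 21 and 30 days from 3 July 2002 (when the supplementary schedule is filed) are 24 July 2002 and 2 August 2002 respectively; 28 July 2002 falls inside that range.
Step 5 — counting 21 days from 28 July 2002 (when the auditor's consent is delivered) gives a deadline of 18 August 2002; 17 August 2002 is within that limit.
Step 6 — 22 and 57 days from 22 August 2002 (end of the 5-day comment period, which began when the posting confirmation is filed on 17 August 2002) are 13 September 2002 and 18 October 2002 respectively; done 15 October 2002, which is between those dates.

None — every step was satisfied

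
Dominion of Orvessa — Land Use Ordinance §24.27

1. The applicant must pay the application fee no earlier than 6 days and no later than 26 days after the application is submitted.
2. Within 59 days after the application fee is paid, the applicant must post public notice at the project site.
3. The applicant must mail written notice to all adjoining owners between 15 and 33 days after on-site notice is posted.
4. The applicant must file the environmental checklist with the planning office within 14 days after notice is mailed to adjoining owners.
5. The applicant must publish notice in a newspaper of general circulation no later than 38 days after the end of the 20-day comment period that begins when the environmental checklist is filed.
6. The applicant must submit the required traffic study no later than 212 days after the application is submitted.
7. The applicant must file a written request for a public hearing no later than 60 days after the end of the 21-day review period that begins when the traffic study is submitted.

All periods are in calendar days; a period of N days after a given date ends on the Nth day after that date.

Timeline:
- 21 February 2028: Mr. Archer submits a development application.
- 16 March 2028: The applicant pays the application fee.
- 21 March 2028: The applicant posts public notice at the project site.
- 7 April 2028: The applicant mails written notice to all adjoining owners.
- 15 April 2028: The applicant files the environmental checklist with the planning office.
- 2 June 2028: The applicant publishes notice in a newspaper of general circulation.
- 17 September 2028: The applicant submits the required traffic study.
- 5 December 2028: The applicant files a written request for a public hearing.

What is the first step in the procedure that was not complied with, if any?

None — every step was satisfied

Step 1: the window is 6–26 days after 21 February 2028 (when the application is submitted), so 27 February 2028 through 18 March 2028; 16 March 2028 falls inside that range.
Step 2: 59 days after 16 March 2028 (when the application fee is paid) is 14 May 2028; 21 March 2028 is within that limit.
Step 3: the window is 15–33 days after 21 March 2028 (when on-site notice is posted), so 5 April 2028 through 23 April 2028; done 7 April 2028 — within the window.
Step 4: 14 days after 7 April 2028 (when notice is mailed to adjoining owners) is 21 April 2028; completed 15 April 2028, before the deadline.
Step 5: 38 days after 5 May 2028 (end of the 20-day comment period, which began when the environmental checklist is filed on 15 April 2028) is 12 June 2028; done 2 June 2028 — timely.
Step 6: 212 days after 21 February 2028 (when the application is submitted) is 20 September 2028; completed 17 September 2028, before the deadline.
Step 7: 60 days after 8 October 2028 (end of the 21-day review period, which began when the traffic study is submitted on 17 September 2028) is 7 December 2028; 5 December 2028 is within that limit.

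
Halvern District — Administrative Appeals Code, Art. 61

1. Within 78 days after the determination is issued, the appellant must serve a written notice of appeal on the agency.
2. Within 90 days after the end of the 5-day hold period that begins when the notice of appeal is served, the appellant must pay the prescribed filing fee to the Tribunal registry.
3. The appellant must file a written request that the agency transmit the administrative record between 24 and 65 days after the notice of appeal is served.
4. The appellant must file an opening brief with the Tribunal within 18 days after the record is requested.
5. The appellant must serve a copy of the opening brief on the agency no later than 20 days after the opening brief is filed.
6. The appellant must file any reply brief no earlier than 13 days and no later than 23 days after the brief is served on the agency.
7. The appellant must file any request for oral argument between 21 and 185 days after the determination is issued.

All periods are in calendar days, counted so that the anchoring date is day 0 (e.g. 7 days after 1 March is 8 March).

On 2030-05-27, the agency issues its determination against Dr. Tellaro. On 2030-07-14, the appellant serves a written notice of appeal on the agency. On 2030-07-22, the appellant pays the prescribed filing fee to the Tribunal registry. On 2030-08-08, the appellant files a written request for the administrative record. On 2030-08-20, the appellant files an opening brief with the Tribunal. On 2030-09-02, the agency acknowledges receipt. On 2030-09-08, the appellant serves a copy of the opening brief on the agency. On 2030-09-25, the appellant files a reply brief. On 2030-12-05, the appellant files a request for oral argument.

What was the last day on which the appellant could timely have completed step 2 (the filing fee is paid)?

The notice of appeal is served on 2030-07-14; the 5-day hold period therefore ends 2030-07-19, and step 2 runs from that date. 90 days after 2030-07-19 is 2030-10-17.

2030-10-17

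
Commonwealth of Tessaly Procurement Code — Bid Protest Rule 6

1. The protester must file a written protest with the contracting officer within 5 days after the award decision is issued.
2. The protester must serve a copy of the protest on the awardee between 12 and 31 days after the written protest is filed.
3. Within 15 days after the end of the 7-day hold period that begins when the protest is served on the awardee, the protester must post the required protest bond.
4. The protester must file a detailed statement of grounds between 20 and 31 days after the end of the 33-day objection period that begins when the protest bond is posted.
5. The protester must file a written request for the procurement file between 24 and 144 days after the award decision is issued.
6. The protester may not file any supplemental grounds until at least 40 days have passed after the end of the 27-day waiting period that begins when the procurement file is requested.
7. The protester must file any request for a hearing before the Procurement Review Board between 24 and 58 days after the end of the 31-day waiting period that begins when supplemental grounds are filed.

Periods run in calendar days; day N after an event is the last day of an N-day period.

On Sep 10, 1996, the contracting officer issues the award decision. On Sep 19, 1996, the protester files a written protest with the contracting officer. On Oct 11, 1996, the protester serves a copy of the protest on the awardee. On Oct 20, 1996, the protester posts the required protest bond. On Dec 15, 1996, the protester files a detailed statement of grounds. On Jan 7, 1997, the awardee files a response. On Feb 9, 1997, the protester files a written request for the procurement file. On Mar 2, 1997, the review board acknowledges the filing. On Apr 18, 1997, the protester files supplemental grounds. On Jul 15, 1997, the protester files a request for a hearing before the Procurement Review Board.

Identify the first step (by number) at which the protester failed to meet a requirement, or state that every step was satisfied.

Step 1

Step 1: 5 days after Sep 10, 1996 (when the award decision is issued) is Sep 15, 1996; not done until Sep 19, 1996, 4 days after the deadline.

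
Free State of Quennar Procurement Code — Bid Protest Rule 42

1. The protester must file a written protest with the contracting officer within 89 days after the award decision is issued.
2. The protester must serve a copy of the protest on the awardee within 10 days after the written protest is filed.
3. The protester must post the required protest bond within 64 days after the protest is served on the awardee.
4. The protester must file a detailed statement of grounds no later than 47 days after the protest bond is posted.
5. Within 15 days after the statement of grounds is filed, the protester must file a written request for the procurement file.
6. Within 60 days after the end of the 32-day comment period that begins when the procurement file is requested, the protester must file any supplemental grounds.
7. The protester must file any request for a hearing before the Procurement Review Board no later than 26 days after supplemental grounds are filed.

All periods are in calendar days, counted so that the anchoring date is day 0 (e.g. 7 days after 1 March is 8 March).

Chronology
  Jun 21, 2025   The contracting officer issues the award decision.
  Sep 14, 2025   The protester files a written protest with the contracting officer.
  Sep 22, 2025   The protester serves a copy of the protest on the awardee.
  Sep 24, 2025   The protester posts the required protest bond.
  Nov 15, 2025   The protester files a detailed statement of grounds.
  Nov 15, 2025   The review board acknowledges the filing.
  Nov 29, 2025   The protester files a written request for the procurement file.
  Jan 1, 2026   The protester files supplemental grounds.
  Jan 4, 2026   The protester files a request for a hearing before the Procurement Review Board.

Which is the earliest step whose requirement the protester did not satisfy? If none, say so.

Step 1: 89 days after Jun 21, 2025 (when the award decision is issued) is Sep 18, 2025; Sep 14, 2025 is within that limit.
Step 2: 10 days after Sep 14, 2025 (when the written protest is filed) is Sep 24, 2025; done Sep 22, 2025 — timely.
Step 3: 64 days after Sep 22, 2025 (when the protest is served on the awardee) is Nov 25, 2025; completed Sep 24, 2025, before the deadline.
Step 4: 47 days after Sep 24, 2025 (when the protest bond is posted) is Nov 10, 2025; done Nov 15, 2025 — 5 days late.
Later steps need not be reached.

Step 4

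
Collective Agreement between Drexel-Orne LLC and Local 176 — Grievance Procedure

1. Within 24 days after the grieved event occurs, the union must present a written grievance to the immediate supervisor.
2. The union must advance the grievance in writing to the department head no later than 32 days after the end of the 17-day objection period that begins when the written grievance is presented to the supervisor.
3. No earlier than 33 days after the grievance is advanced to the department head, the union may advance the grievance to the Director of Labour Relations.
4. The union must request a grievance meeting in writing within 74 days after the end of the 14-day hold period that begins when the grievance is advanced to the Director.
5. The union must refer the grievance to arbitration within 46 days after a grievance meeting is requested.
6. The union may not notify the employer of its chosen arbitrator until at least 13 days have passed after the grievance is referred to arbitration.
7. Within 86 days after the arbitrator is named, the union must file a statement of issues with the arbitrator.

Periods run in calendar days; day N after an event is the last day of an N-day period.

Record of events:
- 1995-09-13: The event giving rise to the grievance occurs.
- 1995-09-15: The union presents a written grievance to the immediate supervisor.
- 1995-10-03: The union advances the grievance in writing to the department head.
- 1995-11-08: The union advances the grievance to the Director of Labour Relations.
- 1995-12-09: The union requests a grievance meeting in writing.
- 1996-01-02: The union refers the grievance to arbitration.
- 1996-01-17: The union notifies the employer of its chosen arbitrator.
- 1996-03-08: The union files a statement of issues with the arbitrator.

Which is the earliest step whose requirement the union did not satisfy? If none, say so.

None — every step was satisfied

Step 1 — counting 24 days from 1995-09-13 (when the grieved event occurs) gives a deadline of 1995-10-07; completed 1995-09-15, before the deadline.
Step 2 — counting 32 days from 1995-10-02 (end of the 17-day objection period, which began when the written grievance is presented to the supervisor on 1995-09-15) gives a deadline of 1995-11-03; 1995-10-03 is within that limit.
Step 3 — must wait 33 days from 1995-10-03 (when the grievance is advanced to the department head), so not before 1995-11-05; done 1995-11-08 — permitted.
Step 4 — counting 74 days from 1995-11-22 (end of the 14-day hold period, which began when the grievance is advanced to the Director on 1995-11-08) gives a deadline of 1996-02-04; done 1995-12-09 — timely.
Step 5 — counting 46 days from 1995-12-09 (when a grievance meeting is requested) gives a deadline of 1996-01-24; 1996-01-02 is within that limit.
Step 6 — must wait 13 days from 1996-01-02 (when the grievance is referred to arbitration), so not before 1996-01-15; done 1996-01-17 — permitted.
Step 7 — counting 86 days from 1996-01-17 (when the arbitrator is named) gives a deadline of 1996-04-12; 1996-03-08 is within that limit.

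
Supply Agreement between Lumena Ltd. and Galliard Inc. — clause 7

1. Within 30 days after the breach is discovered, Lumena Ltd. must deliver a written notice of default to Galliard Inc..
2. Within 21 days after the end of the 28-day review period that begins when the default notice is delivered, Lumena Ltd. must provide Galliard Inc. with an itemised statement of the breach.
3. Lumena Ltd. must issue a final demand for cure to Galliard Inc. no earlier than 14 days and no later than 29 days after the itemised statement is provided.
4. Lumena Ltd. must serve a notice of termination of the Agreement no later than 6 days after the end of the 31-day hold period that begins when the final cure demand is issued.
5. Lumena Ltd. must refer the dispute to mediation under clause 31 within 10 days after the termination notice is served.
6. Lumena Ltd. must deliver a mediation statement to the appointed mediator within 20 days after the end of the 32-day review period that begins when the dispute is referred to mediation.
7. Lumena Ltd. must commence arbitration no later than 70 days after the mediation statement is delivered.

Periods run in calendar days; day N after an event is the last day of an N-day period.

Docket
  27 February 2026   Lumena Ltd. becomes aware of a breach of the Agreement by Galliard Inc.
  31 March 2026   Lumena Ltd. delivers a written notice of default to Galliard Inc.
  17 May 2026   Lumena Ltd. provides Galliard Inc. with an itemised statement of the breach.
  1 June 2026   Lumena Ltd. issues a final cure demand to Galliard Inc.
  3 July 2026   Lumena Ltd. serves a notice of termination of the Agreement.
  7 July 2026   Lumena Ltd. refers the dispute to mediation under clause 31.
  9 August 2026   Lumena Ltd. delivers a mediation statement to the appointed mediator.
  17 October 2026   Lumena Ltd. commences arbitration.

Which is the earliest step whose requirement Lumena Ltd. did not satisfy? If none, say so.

Step 1

Step 1: 30 days after 27 February 2026 (when the breach is discovered) is 29 March 2026; 31 March 2026 misses that deadline by 2 days.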